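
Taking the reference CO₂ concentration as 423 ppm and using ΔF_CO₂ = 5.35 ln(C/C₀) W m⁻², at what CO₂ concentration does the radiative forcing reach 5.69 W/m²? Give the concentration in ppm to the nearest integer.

Set 5.35 ln(C/423) = 5.69, so ln(C/423) = 5.69/5.35 = 1.06355.
Then C/423 = e^1.06355 = 2.89664, giving C = 423 × 2.89664 = 1225.28 ppm.

C ≈ 1225 ppm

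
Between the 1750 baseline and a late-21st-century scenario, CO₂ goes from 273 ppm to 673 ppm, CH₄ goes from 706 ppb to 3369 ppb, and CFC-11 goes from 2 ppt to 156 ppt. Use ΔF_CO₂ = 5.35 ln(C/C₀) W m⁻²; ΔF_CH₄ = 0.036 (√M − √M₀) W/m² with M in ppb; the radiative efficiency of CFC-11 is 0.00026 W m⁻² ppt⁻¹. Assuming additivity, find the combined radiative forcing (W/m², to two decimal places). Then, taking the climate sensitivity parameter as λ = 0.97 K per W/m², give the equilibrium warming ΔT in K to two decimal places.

ΔF = 6.00 W/m²; ΔT = 5.82 K

CO₂: 5.35 × ln(673/273) = 5.35 × ln(2.46520) = 5.35 × 0.90227 = 4.8271 W/m².
CH₄: 0.036 × (√3369 − √706) = 0.036 × (58.0431 − 26.5707) = 0.036 × 31.4724 = 1.1330 W/m².
CFC-11: ΔF = 0.00026 × (156 − 2) = 0.00026 × 154 = 0.0400 W/m².
Total ΔF = 4.8271 + 1.1330 + 0.0400 = 6.0001 W/m².
ΔT = λ ΔF = 0.97 × 6.00 = 5.8200 K.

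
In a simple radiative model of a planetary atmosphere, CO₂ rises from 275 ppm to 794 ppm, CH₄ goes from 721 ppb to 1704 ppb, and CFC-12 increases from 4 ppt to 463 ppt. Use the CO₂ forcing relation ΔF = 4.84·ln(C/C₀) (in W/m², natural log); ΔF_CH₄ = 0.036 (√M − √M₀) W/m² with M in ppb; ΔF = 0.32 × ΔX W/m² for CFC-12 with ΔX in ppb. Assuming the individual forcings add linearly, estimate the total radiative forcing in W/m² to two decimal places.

CO₂: 4.84 × ln(794/275) = 4.84 × ln(2.88727) = 4.84 × 1.06031 = 5.1319 W/m².
CH₄: 0.036 × (√1704 − √721) = 0.036 × (41.2795 − 26.8514) = 0.036 × 14.4281 = 0.5194 W/m².
CFC-12: Δ = 463 − 4 = 459 ppt = 0.459 ppb; ΔF = 0.32 × 0.459 = 0.1469 W/m².
Total ΔF = 5.1319 + 0.5194 + 0.1469 = 5.7982 W/m².

ΔF = 5.80 W/m²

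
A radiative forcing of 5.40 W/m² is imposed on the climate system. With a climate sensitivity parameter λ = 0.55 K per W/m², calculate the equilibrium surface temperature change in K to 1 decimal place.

ΔT = λ ΔF = 0.55 × 5.40 = 2.9700 K.

ΔT = 3.0 K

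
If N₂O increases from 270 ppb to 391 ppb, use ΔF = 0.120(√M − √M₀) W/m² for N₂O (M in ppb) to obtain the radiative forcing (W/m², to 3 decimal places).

ΔF = 0.401 W/m²

N₂O: 0.120 × (√391 − √270) = 0.120 × (19.7737 − 16.4317) = 0.120 × 3.3420 = 0.4010 W/m².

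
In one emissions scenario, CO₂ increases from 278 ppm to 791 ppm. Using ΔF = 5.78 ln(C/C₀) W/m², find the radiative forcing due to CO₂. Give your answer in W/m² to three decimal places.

ΔF = 6.044 W/m²

CO₂: 5.78 × ln(791/278) = 5.78 × ln(2.84532) = 5.78 × 1.04568 = 6.0440 W/m².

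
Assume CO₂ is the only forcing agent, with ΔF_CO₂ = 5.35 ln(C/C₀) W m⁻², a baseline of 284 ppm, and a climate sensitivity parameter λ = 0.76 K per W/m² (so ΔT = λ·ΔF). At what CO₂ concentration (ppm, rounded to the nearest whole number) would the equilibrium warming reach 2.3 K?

C ≈ 500 ppm

Required forcing: ΔF = ΔT/λ = 2.3/0.76 = 3.0263 W/m².
Then ln(C/284) = ΔF/5.35 = 3.0263/5.35 = 0.56566.
So C = 284 × e^0.56566 = 284 × 1.76061 = 500.01 ppm.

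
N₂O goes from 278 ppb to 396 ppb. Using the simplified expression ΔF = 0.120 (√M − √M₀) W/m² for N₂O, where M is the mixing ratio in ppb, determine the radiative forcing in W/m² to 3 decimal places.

N₂O: 0.120 × (√396 − √278) = 0.120 × (19.8997 − 16.6733) = 0.120 × 3.2264 = 0.3872 W/m².

ΔF = 0.387 W/m²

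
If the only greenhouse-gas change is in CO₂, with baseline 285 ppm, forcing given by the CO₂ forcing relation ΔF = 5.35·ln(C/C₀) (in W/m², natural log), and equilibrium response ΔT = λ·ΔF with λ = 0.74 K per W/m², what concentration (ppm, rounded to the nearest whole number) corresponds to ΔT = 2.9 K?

Required forcing: ΔF = ΔT/λ = 2.9/0.74 = 3.9189 W/m².
Then ln(C/285) = ΔF/5.35 = 3.9189/5.35 = 0.73250.
So C = 285 × e^0.73250 = 285 × 2.08027 = 592.88 ppm.

C ≈ 593 ppm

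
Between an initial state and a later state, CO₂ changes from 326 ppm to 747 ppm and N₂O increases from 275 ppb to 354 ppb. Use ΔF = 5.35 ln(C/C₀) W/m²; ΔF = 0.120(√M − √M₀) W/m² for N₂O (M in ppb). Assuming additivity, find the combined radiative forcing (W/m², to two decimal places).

ΔF = 4.70 W/m²

CO₂: 5.35 × ln(747/326) = 5.35 × ln(2.29141) = 5.35 × 0.82917 = 4.4361 W/m².
N₂O: 0.120 × (√354 − √275) = 0.120 × (18.8149 − 16.5831) = 0.120 × 2.2318 = 0.2678 W/m².
Total ΔF = 4.4361 + 0.2678 = 4.7039 W/m².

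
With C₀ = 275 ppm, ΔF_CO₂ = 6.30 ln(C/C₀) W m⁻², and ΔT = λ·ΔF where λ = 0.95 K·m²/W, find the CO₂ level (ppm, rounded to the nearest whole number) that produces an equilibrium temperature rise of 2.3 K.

C ≈ 404 ppm

Required forcing: ΔF = ΔT/λ = 2.3/0.95 = 2.4211 W/m².
Then ln(C/275) = ΔF/6.30 = 2.4211/6.30 = 0.38430.
So C = 275 × e^0.38430 = 275 × 1.46859 = 403.86 ppm.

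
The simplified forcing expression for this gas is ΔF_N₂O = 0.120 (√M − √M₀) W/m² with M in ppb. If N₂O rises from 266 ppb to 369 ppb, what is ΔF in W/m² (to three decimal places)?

N₂O: 0.120 × (√369 − √266) = 0.120 × (19.2094 − 16.3095) = 0.120 × 2.8999 = 0.3480 W/m².

ΔF = 0.348 W/m²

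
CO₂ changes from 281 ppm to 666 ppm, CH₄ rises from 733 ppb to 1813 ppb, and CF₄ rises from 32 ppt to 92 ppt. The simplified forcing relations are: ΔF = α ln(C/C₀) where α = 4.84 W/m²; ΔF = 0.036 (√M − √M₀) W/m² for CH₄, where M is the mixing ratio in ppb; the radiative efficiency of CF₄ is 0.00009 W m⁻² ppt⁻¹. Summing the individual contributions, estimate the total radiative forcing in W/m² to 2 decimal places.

CO₂: 4.84 × ln(666/281) = 4.84 × ln(2.37011) = 4.84 × 0.86294 = 4.1766 W/m².
CH₄: 0.036 × (√1813 − √733) = 0.036 × (42.5793 − 27.0740) = 0.036 × 15.5053 = 0.5582 W/m².
CF₄: ΔF = 0.00009 × (92 − 32) = 0.00009 × 60 = 0.0054 W/m².
Total ΔF = 4.1766 + 0.5582 + 0.0054 = 4.7402 W/m².

ΔF = 4.74 W/m²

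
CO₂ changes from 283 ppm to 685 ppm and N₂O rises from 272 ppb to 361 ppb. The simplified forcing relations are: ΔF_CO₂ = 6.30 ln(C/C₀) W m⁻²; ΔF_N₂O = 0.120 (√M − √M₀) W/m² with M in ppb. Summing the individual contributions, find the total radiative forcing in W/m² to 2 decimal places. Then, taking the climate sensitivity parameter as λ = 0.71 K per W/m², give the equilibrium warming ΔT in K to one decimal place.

CO₂: 6.30 × ln(685/283) = 6.30 × ln(2.42049) = 6.30 × 0.88397 = 5.5690 W/m².
N₂O: 0.120 × (√361 − √272) = 0.120 × (19.0000 − 16.4924) = 0.120 × 2.5076 = 0.3009 W/m².
Total ΔF = 5.5690 + 0.3009 = 5.8699 W/m².
ΔT = λ ΔF = 0.71 × 5.87 = 4.1677 K.

ΔF = 5.87 W/m²; ΔT = 4.2 K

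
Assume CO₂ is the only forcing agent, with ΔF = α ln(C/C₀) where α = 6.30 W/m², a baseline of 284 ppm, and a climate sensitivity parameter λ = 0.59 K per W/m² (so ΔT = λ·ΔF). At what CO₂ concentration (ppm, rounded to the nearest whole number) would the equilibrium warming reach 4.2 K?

C ≈ 879 ppm

Required forcing: ΔF = ΔT/λ = 4.2/0.59 = 7.1186 W/m².
Then ln(C/284) = ΔF/6.30 = 7.1186/6.30 = 1.12994.
So C = 284 × e^1.12994 = 284 × 3.09547 = 879.11 ppm.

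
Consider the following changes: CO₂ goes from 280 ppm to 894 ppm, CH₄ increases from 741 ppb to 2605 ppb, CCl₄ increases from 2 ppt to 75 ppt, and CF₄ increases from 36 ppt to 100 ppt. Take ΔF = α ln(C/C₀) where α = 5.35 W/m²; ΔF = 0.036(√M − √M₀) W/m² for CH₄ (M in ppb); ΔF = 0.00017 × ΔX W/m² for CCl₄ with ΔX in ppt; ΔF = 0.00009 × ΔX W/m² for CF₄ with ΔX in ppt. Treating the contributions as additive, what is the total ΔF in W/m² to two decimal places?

ΔF = 7.09 W/m²

CO₂: 5.35 × ln(894/280) = 5.35 × ln(3.19286) = 5.35 × 1.16092 = 6.2109 W/m².
CH₄: 0.036 × (√2605 − √741) = 0.036 × (51.0392 − 27.2213) = 0.036 × 23.8179 = 0.8574 W/m².
CCl₄: ΔF = 0.00017 × (75 − 2) = 0.00017 × 73 = 0.0124 W/m².
CF₄: ΔF = 0.00009 × (100 − 36) = 0.00009 × 64 = 0.0058 W/m².
Total ΔF = 6.2109 + 0.8574 + 0.0124 + 0.0058 = 7.0865 W/m².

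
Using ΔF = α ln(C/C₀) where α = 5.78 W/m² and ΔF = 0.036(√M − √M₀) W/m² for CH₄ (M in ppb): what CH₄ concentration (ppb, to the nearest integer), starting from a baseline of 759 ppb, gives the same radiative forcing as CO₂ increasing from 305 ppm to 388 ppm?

M ≈ 4382 ppb

CO₂ forcing: 5.78 × ln(388/305) = 5.78 × 0.240694 = 1.39121 W/m².
Set 0.036(√M − √759) = 1.39121: √M = 1.39121/0.036 + √759 = 38.6447 + 27.5500 = 66.1947.
M = (66.1947)² = 4381.74 ppb.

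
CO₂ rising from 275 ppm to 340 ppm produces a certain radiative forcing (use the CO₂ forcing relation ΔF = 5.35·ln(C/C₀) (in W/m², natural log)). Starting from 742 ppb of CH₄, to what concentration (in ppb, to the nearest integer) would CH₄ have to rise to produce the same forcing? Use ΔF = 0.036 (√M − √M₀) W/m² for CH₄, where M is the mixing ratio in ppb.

M ≈ 3454 ppb

CO₂ forcing: 5.35 × ln(340/275) = 5.35 × 0.212175 = 1.13514 W/m².
Set 0.036(√M − √742) = 1.13514: √M = 1.13514/0.036 + √742 = 31.5317 + 27.2397 = 58.7714.
M = (58.7714)² = 3454.08 ppb.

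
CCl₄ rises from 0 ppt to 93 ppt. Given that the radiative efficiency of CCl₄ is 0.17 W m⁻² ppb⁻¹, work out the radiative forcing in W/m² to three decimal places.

CCl₄: Δ = 93 − 0 = 93 ppt = 0.093 ppb; ΔF = 0.17 × 0.093 = 0.0158 W/m².

ΔF = 0.016 W/m²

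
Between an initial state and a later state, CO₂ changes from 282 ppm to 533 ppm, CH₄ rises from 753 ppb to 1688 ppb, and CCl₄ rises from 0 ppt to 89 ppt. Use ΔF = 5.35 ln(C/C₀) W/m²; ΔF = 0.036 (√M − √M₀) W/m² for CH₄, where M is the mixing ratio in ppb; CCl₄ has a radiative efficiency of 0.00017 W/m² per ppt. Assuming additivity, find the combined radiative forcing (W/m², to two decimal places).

ΔF = 3.91 W/m²

CO₂: 5.35 × ln(533/282) = 5.35 × ln(1.89007) = 5.35 × 0.63661 = 3.4059 W/m².
CH₄: 0.036 × (√1688 − √753) = 0.036 × (41.0853 − 27.4408) = 0.036 × 13.6445 = 0.4912 W/m².
CCl₄: ΔF = 0.00017 × (89 − 0) = 0.00017 × 89 = 0.0151 W/m².
Total ΔF = 3.4059 + 0.4912 + 0.0151 = 3.9122 W/m².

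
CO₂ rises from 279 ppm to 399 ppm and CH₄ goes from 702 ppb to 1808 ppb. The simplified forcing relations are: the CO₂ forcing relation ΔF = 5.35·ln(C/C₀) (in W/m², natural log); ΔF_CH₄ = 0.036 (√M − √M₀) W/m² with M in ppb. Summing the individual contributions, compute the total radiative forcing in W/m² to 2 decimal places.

ΔF = 2.49 W/m²

CO₂: 5.35 × ln(399/279) = 5.35 × ln(1.43011) = 5.35 × 0.35775 = 1.9140 W/m².
CH₄: 0.036 × (√1808 − √702) = 0.036 × (42.5206 − 26.4953) = 0.036 × 16.0253 = 0.5769 W/m².
Total ΔF = 1.9140 + 0.5769 = 2.4909 W/m².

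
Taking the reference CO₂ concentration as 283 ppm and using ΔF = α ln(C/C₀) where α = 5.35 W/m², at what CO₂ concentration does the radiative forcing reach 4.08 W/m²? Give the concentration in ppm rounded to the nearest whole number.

Set 5.35 ln(C/283) = 4.08, so ln(C/283) = 4.08/5.35 = 0.76262.
Then C/283 = e^0.76262 = 2.14389, giving C = 283 × 2.14389 = 606.72 ppm.

C ≈ 607 ppm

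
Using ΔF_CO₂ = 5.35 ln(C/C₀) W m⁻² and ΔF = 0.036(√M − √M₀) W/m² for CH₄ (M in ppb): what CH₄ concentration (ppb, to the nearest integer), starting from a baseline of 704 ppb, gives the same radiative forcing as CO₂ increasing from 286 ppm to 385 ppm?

CO₂ forcing: 5.35 × ln(385/286) = 5.35 × 0.297252 = 1.59030 W/m².
Set 0.036(√M − √704) = 1.59030: √M = 1.59030/0.036 + √704 = 44.1750 + 26.5330 = 70.7080.
M = (70.7080)² = 4999.62 ppb.

M ≈ 5000 ppb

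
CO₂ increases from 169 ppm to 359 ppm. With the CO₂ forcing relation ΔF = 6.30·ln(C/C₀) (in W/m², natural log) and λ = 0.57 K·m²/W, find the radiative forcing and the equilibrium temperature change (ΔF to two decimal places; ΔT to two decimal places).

ΔF = 4.75 W/m²; ΔT = 2.71 K

CO₂: 6.30 × ln(359/169) = 6.30 × ln(2.12426) = 6.30 × 0.75342 = 4.7465 W/m².
ΔT = λ ΔF = 0.57 × 4.75 = 2.7075 K.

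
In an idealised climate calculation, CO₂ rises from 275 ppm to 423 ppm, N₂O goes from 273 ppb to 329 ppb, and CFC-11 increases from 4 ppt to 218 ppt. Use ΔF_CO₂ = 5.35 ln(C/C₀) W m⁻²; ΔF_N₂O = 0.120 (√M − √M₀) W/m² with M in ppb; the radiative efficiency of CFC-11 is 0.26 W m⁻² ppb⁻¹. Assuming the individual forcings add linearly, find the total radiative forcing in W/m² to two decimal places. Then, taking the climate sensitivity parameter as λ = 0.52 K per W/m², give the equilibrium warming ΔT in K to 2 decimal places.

ΔF = 2.55 W/m²; ΔT = 1.33 K

CO₂: 5.35 × ln(423/275) = 5.35 × ln(1.53818) = 5.35 × 0.43060 = 2.3037 W/m².
N₂O: 0.120 × (√329 − √273) = 0.120 × (18.1384 − 16.5227) = 0.120 × 1.6157 = 0.1939 W/m².
CFC-11: Δ = 218 − 4 = 214 ppt = 0.214 ppb; ΔF = 0.26 × 0.214 = 0.0556 W/m².
Total ΔF = 2.3037 + 0.1939 + 0.0556 = 2.5532 W/m².
ΔT = λ ΔF = 0.52 × 2.55 = 1.3260 K.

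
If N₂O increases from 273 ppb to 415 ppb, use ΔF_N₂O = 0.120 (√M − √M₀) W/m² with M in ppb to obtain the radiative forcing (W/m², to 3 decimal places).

ΔF = 0.462 W/m²

N₂O: 0.120 × (√415 − √273) = 0.120 × (20.3715 − 16.5227) = 0.120 × 3.8488 = 0.4619 W/m².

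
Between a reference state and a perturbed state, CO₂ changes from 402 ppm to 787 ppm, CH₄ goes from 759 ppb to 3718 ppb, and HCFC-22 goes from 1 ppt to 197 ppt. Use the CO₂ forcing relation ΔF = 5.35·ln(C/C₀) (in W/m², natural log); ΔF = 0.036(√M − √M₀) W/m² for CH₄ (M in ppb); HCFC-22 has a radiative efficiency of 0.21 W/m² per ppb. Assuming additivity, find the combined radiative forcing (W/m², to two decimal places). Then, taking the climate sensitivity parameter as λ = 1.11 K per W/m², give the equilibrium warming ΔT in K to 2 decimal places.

ΔF = 4.84 W/m²; ΔT = 5.37 K

CO₂: 5.35 × ln(787/402) = 5.35 × ln(1.95771) = 5.35 × 0.67178 = 3.5940 W/m².
CH₄: 0.036 × (√3718 − √759) = 0.036 × (60.9754 − 27.5500) = 0.036 × 33.4254 = 1.2033 W/m².
HCFC-22: Δ = 197 − 1 = 196 ppt = 0.196 ppb; ΔF = 0.21 × 0.196 = 0.0412 W/m².
Total ΔF = 3.5940 + 1.2033 + 0.0412 = 4.8385 W/m².
ΔT = λ ΔF = 1.11 × 4.84 = 5.3724 K.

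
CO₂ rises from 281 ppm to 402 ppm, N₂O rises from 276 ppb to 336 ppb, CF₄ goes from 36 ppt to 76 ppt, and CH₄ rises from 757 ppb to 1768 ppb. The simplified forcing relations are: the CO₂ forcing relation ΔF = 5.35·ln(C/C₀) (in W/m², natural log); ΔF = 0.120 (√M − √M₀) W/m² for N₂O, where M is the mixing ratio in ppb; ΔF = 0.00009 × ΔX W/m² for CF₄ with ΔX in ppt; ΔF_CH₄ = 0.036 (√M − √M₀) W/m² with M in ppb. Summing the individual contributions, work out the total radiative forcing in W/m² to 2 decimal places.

CO₂: 5.35 × ln(402/281) = 5.35 × ln(1.43060) = 5.35 × 0.35809 = 1.9158 W/m².
N₂O: 0.120 × (√336 − √276) = 0.120 × (18.3303 − 16.6132) = 0.120 × 1.7171 = 0.2061 W/m².
CF₄: ΔF = 0.00009 × (76 − 36) = 0.00009 × 40 = 0.0036 W/m².
CH₄: 0.036 × (√1768 − √757) = 0.036 × (42.0476 − 27.5136) = 0.036 × 14.5340 = 0.5232 W/m².
Total ΔF = 1.9158 + 0.2061 + 0.0036 + 0.5232 = 2.6487 W/m².

ΔF = 2.65 W/m²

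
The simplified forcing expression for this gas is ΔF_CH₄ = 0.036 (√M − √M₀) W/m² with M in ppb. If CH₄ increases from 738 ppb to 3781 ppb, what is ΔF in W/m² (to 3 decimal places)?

ΔF = 1.236 W/m²

CH₄: 0.036 × (√3781 − √738) = 0.036 × (61.4898 − 27.1662) = 0.036 × 34.3236 = 1.2356 W/m².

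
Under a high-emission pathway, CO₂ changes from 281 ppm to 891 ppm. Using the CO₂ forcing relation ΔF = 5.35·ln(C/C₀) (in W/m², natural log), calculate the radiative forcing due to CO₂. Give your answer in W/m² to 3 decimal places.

ΔF = 6.174 W/m²

CO₂: 5.35 × ln(891/281) = 5.35 × ln(3.17082) = 5.35 × 1.15399 = 6.1738 W/m².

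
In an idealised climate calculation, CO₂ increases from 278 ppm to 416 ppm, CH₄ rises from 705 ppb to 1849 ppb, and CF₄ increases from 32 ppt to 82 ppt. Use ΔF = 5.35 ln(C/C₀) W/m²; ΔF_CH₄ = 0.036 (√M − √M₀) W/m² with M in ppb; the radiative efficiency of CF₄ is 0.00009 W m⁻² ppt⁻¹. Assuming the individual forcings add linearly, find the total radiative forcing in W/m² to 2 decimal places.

ΔF = 2.75 W/m²

CO₂: 5.35 × ln(416/278) = 5.35 × ln(1.49640) = 5.35 × 0.40306 = 2.1564 W/m².
CH₄: 0.036 × (√1849 − √705) = 0.036 × (43.0000 − 26.5518) = 0.036 × 16.4482 = 0.5921 W/m².
CF₄: ΔF = 0.00009 × (82 − 32) = 0.00009 × 50 = 0.0045 W/m².
Total ΔF = 2.1564 + 0.5921 + 0.0045 = 2.7530 W/m².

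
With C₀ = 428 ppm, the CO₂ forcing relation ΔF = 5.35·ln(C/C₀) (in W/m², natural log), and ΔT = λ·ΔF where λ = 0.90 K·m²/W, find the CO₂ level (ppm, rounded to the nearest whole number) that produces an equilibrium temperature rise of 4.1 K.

C ≈ 1003 ppm

Required forcing: ΔF = ΔT/λ = 4.1/0.90 = 4.5556 W/m².
Then ln(C/428) = ΔF/5.35 = 4.5556/5.35 = 0.85151.
So C = 428 × e^0.85151 = 428 × 2.34318 = 1002.88 ppm.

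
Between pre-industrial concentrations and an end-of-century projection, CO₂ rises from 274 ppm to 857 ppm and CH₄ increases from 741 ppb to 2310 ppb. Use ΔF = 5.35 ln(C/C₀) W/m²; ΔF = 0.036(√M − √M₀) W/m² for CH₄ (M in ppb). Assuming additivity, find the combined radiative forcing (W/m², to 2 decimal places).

ΔF = 6.85 W/m²

CO₂: 5.35 × ln(857/274) = 5.35 × ln(3.12774) = 5.35 × 1.14031 = 6.1007 W/m².
CH₄: 0.036 × (√2310 − √741) = 0.036 × (48.0625 − 27.2213) = 0.036 × 20.8412 = 0.7503 W/m².
Total ΔF = 6.1007 + 0.7503 = 6.8510 W/m².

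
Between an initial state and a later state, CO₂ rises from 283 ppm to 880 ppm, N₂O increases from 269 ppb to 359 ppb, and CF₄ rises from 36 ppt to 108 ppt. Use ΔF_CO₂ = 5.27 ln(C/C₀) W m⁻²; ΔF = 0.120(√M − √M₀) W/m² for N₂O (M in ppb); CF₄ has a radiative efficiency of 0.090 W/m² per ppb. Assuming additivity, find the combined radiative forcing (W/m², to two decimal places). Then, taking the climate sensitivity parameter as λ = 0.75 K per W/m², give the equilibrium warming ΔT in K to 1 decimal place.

CO₂: 5.27 × ln(880/283) = 5.27 × ln(3.10954) = 5.27 × 1.13447 = 5.9787 W/m².
N₂O: 0.120 × (√359 − √269) = 0.120 × (18.9473 − 16.4012) = 0.120 × 2.5461 = 0.3055 W/m².
CF₄: Δ = 108 − 36 = 72 ppt = 0.072 ppb; ΔF = 0.090 × 0.072 = 0.0065 W/m².
Total ΔF = 5.9787 + 0.3055 + 0.0065 = 6.2907 W/m².
ΔT = λ ΔF = 0.75 × 6.29 = 4.7175 K.

ΔF = 6.29 W/m²; ΔT = 4.7 K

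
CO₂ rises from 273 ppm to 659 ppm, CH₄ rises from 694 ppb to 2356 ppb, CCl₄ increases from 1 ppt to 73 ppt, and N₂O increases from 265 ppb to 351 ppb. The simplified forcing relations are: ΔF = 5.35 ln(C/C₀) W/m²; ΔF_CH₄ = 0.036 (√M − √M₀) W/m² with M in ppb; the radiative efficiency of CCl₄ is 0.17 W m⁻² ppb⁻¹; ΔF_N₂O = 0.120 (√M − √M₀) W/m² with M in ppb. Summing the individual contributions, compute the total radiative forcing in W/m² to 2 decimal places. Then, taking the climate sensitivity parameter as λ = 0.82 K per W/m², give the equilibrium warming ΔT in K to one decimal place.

CO₂: 5.35 × ln(659/273) = 5.35 × ln(2.41392) = 5.35 × 0.88125 = 4.7147 W/m².
CH₄: 0.036 × (√2356 − √694) = 0.036 × (48.5386 − 26.3439) = 0.036 × 22.1947 = 0.7990 W/m².
CCl₄: Δ = 73 − 1 = 72 ppt = 0.072 ppb; ΔF = 0.17 × 0.072 = 0.0122 W/m².
N₂O: 0.120 × (√351 − √265) = 0.120 × (18.7350 − 16.2788) = 0.120 × 2.4562 = 0.2947 W/m².
Total ΔF = 4.7147 + 0.7990 + 0.0122 + 0.2947 = 5.8206 W/m².
ΔT = λ ΔF = 0.82 × 5.82 = 4.7724 K.

ΔF = 5.82 W/m²; ΔT = 4.8 K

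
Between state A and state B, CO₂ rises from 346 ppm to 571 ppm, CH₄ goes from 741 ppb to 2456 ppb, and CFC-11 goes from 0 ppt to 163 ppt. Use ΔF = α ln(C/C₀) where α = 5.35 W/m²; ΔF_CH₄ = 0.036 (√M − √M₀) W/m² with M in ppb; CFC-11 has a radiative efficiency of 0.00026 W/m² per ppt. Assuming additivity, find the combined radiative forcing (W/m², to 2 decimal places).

ΔF = 3.53 W/m²

CO₂: 5.35 × ln(571/346) = 5.35 × ln(1.65029) = 5.35 × 0.50095 = 2.6801 W/m².
CH₄: 0.036 × (√2456 − √741) = 0.036 × (49.5580 − 27.2213) = 0.036 × 22.3367 = 0.8041 W/m².
CFC-11: ΔF = 0.00026 × (163 − 0) = 0.00026 × 163 = 0.0424 W/m².
Total ΔF = 2.6801 + 0.8041 + 0.0424 = 3.5266 W/m².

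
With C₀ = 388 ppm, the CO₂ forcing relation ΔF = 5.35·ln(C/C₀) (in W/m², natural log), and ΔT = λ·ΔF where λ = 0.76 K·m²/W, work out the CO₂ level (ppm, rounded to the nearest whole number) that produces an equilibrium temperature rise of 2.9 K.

C ≈ 792 ppm

Required forcing: ΔF = ΔT/λ = 2.9/0.76 = 3.8158 W/m².
Then ln(C/388) = ΔF/5.35 = 3.8158/5.35 = 0.71323.
So C = 388 × e^0.71323 = 388 × 2.04057 = 791.74 ppm.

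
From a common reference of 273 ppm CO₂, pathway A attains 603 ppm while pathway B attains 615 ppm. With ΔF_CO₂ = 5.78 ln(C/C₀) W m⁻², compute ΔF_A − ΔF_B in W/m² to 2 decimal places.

ΔF_A = 5.78 ln(603/273) = 5.78 × 0.79245 = 4.5804 W/m².
ΔF_B = 5.78 ln(615/273) = 5.78 × 0.81215 = 4.6942 W/m².
Difference: 4.5804 − 4.6942 = -0.1138 W/m².

ΔF_A − ΔF_B = -0.11 W/m²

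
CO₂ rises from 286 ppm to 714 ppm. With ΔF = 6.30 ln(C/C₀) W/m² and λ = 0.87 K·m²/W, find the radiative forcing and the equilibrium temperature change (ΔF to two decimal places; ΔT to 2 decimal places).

CO₂: 6.30 × ln(714/286) = 6.30 × ln(2.49650) = 6.30 × 0.91489 = 5.7638 W/m².
ΔT = λ ΔF = 0.87 × 5.76 = 5.0112 K.

ΔF = 5.76 W/m²; ΔT = 5.01 K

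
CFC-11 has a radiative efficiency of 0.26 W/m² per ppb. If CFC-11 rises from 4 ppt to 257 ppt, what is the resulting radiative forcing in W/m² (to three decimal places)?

ΔF = 0.066 W/m²

CFC-11: Δ = 257 − 4 = 253 ppt = 0.253 ppb; ΔF = 0.26 × 0.253 = 0.0658 W/m².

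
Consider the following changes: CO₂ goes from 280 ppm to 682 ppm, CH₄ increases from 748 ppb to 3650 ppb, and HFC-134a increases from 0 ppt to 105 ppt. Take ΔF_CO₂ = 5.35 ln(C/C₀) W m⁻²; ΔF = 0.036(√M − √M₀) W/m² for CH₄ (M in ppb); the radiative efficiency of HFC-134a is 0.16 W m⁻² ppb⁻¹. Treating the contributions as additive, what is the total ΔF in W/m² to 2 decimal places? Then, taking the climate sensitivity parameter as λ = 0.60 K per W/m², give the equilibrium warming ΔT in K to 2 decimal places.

CO₂: 5.35 × ln(682/280) = 5.35 × ln(2.43571) = 5.35 × 0.89024 = 4.7628 W/m².
CH₄: 0.036 × (√3650 − √748) = 0.036 × (60.4152 − 27.3496) = 0.036 × 33.0656 = 1.1904 W/m².
HFC-134a: Δ = 105 − 0 = 105 ppt = 0.105 ppb; ΔF = 0.16 × 0.105 = 0.0168 W/m².
Total ΔF = 4.7628 + 1.1904 + 0.0168 = 5.9700 W/m².
ΔT = λ ΔF = 0.60 × 5.97 = 3.5820 K.

ΔF = 5.97 W/m²; ΔT = 3.58 K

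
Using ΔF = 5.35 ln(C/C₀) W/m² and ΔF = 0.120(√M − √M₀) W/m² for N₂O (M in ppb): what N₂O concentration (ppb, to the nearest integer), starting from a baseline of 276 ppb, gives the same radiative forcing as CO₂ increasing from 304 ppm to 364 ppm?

M ≈ 607 ppb

CO₂ forcing: 5.35 × ln(364/304) = 5.35 × 0.180126 = 0.96367 W/m².
Set 0.120(√M − √276) = 0.96367: √M = 0.96367/0.120 + √276 = 8.0306 + 16.6132 = 24.6438.
M = (24.6438)² = 607.32 ppb.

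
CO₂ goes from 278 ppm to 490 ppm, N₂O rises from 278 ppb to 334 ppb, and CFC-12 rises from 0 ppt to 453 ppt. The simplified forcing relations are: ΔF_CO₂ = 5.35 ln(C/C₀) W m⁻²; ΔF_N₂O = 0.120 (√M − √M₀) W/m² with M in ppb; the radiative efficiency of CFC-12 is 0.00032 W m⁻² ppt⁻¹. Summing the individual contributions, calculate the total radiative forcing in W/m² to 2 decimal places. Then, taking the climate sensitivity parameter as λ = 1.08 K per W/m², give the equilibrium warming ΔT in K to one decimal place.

CO₂: 5.35 × ln(490/278) = 5.35 × ln(1.76259) = 5.35 × 0.56678 = 3.0323 W/m².
N₂O: 0.120 × (√334 − √278) = 0.120 × (18.2757 − 16.6733) = 0.120 × 1.6024 = 0.1923 W/m².
CFC-12: ΔF = 0.00032 × (453 − 0) = 0.00032 × 453 = 0.1450 W/m².
Total ΔF = 3.0323 + 0.1923 + 0.1450 = 3.3696 W/m².
ΔT = λ ΔF = 1.08 × 3.37 = 3.6396 K.

ΔF = 3.37 W/m²; ΔT = 3.6 K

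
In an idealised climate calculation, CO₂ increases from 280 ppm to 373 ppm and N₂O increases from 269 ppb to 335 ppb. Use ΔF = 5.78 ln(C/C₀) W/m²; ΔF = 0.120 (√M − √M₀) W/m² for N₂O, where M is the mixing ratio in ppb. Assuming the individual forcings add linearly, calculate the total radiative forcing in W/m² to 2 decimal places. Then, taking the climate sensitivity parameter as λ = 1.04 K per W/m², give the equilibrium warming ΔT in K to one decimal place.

CO₂: 5.78 × ln(373/280) = 5.78 × ln(1.33214) = 5.78 × 0.28679 = 1.6576 W/m².
N₂O: 0.120 × (√335 − √269) = 0.120 × (18.3030 − 16.4012) = 0.120 × 1.9018 = 0.2282 W/m².
Total ΔF = 1.6576 + 0.2282 = 1.8858 W/m².
ΔT = λ ΔF = 1.04 × 1.89 = 1.9656 K.

ΔF = 1.89 W/m²; ΔT = 2.0 K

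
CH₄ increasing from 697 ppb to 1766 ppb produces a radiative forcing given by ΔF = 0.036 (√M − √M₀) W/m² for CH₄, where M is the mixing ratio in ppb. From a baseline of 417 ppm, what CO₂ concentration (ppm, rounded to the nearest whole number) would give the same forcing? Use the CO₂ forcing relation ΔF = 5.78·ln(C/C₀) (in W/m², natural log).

CH₄ forcing: 0.036 × (√1766 − √697) = 0.036 × (42.0238 − 26.4008) = 0.036 × 15.6230 = 0.56243 W/m².
Set 5.78 ln(C/417) = 0.56243: ln(C/417) = 0.56243/5.78 = 0.09731, so C = 417 × e^0.09731 = 417 × 1.10220 = 459.62 ppm.

C ≈ 460 ppm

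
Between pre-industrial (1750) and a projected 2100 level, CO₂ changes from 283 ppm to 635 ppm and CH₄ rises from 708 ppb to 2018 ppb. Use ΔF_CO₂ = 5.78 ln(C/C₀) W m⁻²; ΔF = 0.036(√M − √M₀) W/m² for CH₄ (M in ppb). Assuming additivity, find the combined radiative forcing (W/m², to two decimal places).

CO₂: 5.78 × ln(635/283) = 5.78 × ln(2.24382) = 5.78 × 0.80818 = 4.6713 W/m².
CH₄: 0.036 × (√2018 − √708) = 0.036 × (44.9222 − 26.6083) = 0.036 × 18.3139 = 0.6593 W/m².
Total ΔF = 4.6713 + 0.6593 = 5.3306 W/m².

ΔF = 5.33 W/m²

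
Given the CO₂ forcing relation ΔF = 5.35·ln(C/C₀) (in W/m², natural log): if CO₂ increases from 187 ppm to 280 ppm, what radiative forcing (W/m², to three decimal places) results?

ΔF = 2.160 W/m²

CO₂ absorption bands are partially saturated, so forcing scales with the logarithm of the concentration ratio.
CO₂: 5.35 × ln(280/187) = 5.35 × ln(1.49733) = 5.35 × 0.40368 = 2.1597 W/m².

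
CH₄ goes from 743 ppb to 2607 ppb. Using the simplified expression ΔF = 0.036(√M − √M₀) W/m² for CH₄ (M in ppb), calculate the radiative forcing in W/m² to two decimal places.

ΔF = 0.86 W/m²

CH₄: 0.036 × (√2607 − √743) = 0.036 × (51.0588 − 27.2580) = 0.036 × 23.8008 = 0.8568 W/m².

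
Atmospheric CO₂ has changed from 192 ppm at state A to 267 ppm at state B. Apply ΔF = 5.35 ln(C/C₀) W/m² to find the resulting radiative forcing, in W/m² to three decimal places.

ΔF = 1.764 W/m²

CO₂: 5.35 × ln(267/192) = 5.35 × ln(1.39063) = 5.35 × 0.32976 = 1.7642 W/m².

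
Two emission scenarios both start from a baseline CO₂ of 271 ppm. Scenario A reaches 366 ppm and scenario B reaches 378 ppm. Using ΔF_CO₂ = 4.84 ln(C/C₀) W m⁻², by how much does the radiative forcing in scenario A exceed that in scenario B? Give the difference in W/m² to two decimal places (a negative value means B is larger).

ΔF_A = 4.84 ln(366/271) = 4.84 × 0.30051 = 1.4545 W/m².
ΔF_B = 4.84 ln(378/271) = 4.84 × 0.33278 = 1.6107 W/m².
Difference: 1.4545 − 1.6107 = -0.1562 W/m².

ΔF_A − ΔF_B = -0.16 W/m²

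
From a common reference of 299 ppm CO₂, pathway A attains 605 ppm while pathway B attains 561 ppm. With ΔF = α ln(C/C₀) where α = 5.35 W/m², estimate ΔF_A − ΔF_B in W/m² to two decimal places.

ΔF_A − ΔF_B = 0.40 W/m²

ΔF_A = 5.35 ln(605/299) = 5.35 × 0.70478 = 3.7706 W/m².
ΔF_B = 5.35 ln(561/299) = 5.35 × 0.62928 = 3.3666 W/m².
Difference: 3.7706 − 3.3666 = 0.4040 W/m².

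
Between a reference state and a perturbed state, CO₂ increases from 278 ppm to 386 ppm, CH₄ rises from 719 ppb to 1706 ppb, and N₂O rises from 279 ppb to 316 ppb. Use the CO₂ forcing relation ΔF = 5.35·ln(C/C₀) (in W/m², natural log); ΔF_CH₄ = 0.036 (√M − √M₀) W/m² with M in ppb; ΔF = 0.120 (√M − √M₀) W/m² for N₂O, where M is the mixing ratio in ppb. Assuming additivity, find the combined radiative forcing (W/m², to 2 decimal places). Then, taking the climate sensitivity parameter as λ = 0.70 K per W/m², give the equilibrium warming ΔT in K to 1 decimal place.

CO₂: 5.35 × ln(386/278) = 5.35 × ln(1.38849) = 5.35 × 0.32822 = 1.7560 W/m².
CH₄: 0.036 × (√1706 − √719) = 0.036 × (41.3038 − 26.8142) = 0.036 × 14.4896 = 0.5216 W/m².
N₂O: 0.120 × (√316 − √279) = 0.120 × (17.7764 − 16.7033) = 0.120 × 1.0731 = 0.1288 W/m².
Total ΔF = 1.7560 + 0.5216 + 0.1288 = 2.4064 W/m².
ΔT = λ ΔF = 0.70 × 2.41 = 1.6870 K.

ΔF = 2.41 W/m²; ΔT = 1.7 K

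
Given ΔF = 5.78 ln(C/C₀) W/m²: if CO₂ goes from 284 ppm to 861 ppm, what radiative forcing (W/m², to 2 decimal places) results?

ΔF = 6.41 W/m²

CO₂: 5.78 × ln(861/284) = 5.78 × ln(3.03169) = 5.78 × 1.10912 = 6.4107 W/m².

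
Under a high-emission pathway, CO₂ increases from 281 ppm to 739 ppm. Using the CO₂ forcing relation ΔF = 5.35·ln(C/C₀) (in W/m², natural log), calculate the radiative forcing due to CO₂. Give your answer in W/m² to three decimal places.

ΔF = 5.173 W/m²

CO₂: 5.35 × ln(739/281) = 5.35 × ln(2.62989) = 5.35 × 0.96694 = 5.1731 W/m².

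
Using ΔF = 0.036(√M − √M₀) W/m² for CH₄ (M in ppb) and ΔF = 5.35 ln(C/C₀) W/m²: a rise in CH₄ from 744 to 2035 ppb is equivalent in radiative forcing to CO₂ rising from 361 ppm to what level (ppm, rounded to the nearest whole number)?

C ≈ 407 ppm

CH₄ forcing: 0.036 × (√2035 − √744) = 0.036 × (45.1110 − 27.2764) = 0.036 × 17.8346 = 0.64205 W/m².
Set 5.35 ln(C/361) = 0.64205: ln(C/361) = 0.64205/5.35 = 0.12001, so C = 361 × e^0.12001 = 361 × 1.12751 = 407.03 ppm.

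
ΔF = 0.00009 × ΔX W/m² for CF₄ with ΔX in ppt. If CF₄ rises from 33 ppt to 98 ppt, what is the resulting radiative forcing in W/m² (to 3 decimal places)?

ΔF = 0.006 W/m²

CF₄: ΔF = 0.00009 × (98 − 33) = 0.00009 × 65 = 0.0059 W/m².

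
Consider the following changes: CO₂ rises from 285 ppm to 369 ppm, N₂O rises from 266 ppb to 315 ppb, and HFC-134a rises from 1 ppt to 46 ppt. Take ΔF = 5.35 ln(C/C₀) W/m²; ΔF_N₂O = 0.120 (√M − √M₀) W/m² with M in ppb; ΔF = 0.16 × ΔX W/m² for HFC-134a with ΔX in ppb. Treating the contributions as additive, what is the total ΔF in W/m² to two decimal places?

CO₂: 5.35 × ln(369/285) = 5.35 × ln(1.29474) = 5.35 × 0.25831 = 1.3820 W/m².
N₂O: 0.120 × (√315 − √266) = 0.120 × (17.7482 − 16.3095) = 0.120 × 1.4387 = 0.1726 W/m².
HFC-134a: Δ = 46 − 1 = 45 ppt = 0.045 ppb; ΔF = 0.16 × 0.045 = 0.0072 W/m².
Total ΔF = 1.3820 + 0.1726 + 0.0072 = 1.5618 W/m².

ΔF = 1.56 W/m²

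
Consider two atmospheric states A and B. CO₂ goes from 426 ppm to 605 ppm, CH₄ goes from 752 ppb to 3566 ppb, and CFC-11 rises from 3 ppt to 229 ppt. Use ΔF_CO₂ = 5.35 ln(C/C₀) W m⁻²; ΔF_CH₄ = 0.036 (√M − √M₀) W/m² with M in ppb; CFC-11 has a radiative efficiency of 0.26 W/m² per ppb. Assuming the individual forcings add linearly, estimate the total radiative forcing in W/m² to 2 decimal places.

ΔF = 3.10 W/m²

CO₂: 5.35 × ln(605/426) = 5.35 × ln(1.42019) = 5.35 × 0.35079 = 1.8767 W/m².
CH₄: 0.036 × (√3566 − √752) = 0.036 × (59.7160 − 27.4226) = 0.036 × 32.2934 = 1.1626 W/m².
CFC-11: Δ = 229 − 3 = 226 ppt = 0.226 ppb; ΔF = 0.26 × 0.226 = 0.0588 W/m².
Total ΔF = 1.8767 + 1.1626 + 0.0588 = 3.0981 W/m².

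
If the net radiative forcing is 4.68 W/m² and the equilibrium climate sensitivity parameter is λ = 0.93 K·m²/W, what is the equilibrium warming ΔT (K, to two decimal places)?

ΔT = λ ΔF = 0.93 × 4.68 = 4.3524 K.

ΔT = 4.35 K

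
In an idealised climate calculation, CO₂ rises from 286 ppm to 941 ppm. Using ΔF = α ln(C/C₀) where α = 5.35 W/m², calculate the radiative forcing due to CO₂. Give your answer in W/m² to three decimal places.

ΔF = 6.372 W/m²

CO₂: 5.35 × ln(941/286) = 5.35 × ln(3.29021) = 5.35 × 1.19095 = 6.3716 W/m².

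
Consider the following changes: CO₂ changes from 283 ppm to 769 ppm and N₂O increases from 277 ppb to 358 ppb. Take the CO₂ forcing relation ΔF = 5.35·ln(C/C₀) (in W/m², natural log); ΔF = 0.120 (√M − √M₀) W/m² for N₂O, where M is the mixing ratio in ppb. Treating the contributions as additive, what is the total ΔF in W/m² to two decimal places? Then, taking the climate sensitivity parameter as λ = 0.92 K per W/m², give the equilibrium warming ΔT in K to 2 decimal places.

ΔF = 5.62 W/m²; ΔT = 5.17 K

CO₂: 5.35 × ln(769/283) = 5.35 × ln(2.71731) = 5.35 × 0.99964 = 5.3481 W/m².
N₂O: 0.120 × (√358 − √277) = 0.120 × (18.9209 − 16.6433) = 0.120 × 2.2776 = 0.2733 W/m².
Total ΔF = 5.3481 + 0.2733 = 5.6214 W/m².
ΔT = λ ΔF = 0.92 × 5.62 = 5.1704 K.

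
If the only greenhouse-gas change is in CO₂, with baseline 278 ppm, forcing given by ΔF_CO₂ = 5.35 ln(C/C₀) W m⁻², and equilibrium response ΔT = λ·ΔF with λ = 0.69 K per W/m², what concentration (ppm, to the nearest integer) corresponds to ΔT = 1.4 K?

Required forcing: ΔF = ΔT/λ = 1.4/0.69 = 2.0290 W/m².
Then ln(C/278) = ΔF/5.35 = 2.0290/5.35 = 0.37925.
So C = 278 × e^0.37925 = 278 × 1.46119 = 406.21 ppm.

C ≈ 406 ppm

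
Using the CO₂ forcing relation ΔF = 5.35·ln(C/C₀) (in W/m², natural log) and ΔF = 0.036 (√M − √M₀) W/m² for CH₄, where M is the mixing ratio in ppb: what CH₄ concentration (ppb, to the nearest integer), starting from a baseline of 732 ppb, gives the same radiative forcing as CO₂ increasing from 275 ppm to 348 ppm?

M ≈ 3849 ppb

CO₂ forcing: 5.35 × ln(348/275) = 5.35 × 0.235431 = 1.25956 W/m².
Set 0.036(√M − √732) = 1.25956: √M = 1.25956/0.036 + √732 = 34.9878 + 27.0555 = 62.0433.
M = (62.0433)² = 3849.37 ppb.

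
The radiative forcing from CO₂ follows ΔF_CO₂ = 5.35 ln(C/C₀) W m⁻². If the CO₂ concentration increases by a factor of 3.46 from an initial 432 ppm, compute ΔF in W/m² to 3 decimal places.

Because the forcing depends only on the ratio C/C₀, the initial concentration does not enter.
ΔF = 5.35 × ln(3.46) = 5.35 × 1.24127 = 6.6408 W/m².

ΔF = 6.641 W/m²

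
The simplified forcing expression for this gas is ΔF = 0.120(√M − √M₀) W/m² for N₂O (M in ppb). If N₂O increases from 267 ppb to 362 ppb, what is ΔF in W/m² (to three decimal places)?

N₂O: 0.120 × (√362 − √267) = 0.120 × (19.0263 − 16.3401) = 0.120 × 2.6862 = 0.3223 W/m².

ΔF = 0.322 W/m²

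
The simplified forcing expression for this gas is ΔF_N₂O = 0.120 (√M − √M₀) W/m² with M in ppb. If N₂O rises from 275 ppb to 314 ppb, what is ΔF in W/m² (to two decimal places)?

ΔF = 0.14 W/m²

N₂O: 0.120 × (√314 − √275) = 0.120 × (17.7200 − 16.5831) = 0.120 × 1.1369 = 0.1364 W/m².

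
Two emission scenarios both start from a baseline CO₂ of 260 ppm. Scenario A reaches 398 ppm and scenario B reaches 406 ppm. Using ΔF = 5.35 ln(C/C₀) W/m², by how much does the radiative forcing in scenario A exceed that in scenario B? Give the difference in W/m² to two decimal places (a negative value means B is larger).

ΔF_A − ΔF_B = -0.11 W/m²

ΔF_A = 5.35 ln(398/260) = 5.35 × 0.42577 = 2.2779 W/m².
ΔF_B = 5.35 ln(406/260) = 5.35 × 0.44567 = 2.3843 W/m².
Difference: 2.2779 − 2.3843 = -0.1064 W/m².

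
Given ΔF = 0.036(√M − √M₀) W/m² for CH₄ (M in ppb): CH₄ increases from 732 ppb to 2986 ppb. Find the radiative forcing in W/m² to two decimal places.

CH₄: 0.036 × (√2986 − √732) = 0.036 × (54.6443 − 27.0555) = 0.036 × 27.5888 = 0.9932 W/m².

ΔF = 0.99 W/m²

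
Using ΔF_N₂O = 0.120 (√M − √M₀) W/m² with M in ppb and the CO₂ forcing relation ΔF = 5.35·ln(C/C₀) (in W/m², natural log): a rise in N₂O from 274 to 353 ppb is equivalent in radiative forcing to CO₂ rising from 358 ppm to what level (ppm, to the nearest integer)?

N₂O forcing: 0.120 × (√353 − √274) = 0.120 × (18.7883 − 16.5529) = 0.120 × 2.2354 = 0.26825 W/m².
Set 5.35 ln(C/358) = 0.26825: ln(C/358) = 0.26825/5.35 = 0.05014, so C = 358 × e^0.05014 = 358 × 1.05142 = 376.41 ppm.

C ≈ 376 ppm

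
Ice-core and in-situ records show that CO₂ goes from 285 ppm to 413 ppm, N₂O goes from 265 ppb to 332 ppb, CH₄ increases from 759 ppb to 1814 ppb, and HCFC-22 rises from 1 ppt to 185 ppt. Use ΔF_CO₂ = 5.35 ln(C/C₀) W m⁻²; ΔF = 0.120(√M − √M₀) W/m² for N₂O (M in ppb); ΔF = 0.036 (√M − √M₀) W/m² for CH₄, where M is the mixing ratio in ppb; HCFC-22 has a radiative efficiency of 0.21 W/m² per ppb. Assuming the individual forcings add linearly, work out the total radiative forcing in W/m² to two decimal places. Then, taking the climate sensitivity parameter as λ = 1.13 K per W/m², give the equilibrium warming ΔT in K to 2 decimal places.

CO₂: 5.35 × ln(413/285) = 5.35 × ln(1.44912) = 5.35 × 0.37096 = 1.9846 W/m².
N₂O: 0.120 × (√332 − √265) = 0.120 × (18.2209 − 16.2788) = 0.120 × 1.9421 = 0.2331 W/m².
CH₄: 0.036 × (√1814 − √759) = 0.036 × (42.5911 − 27.5500) = 0.036 × 15.0411 = 0.5415 W/m².
HCFC-22: Δ = 185 − 1 = 184 ppt = 0.184 ppb; ΔF = 0.21 × 0.184 = 0.0386 W/m².
Total ΔF = 1.9846 + 0.2331 + 0.5415 + 0.0386 = 2.7978 W/m².
ΔT = λ ΔF = 1.13 × 2.80 = 3.1640 K.

ΔF = 2.80 W/m²; ΔT = 3.16 K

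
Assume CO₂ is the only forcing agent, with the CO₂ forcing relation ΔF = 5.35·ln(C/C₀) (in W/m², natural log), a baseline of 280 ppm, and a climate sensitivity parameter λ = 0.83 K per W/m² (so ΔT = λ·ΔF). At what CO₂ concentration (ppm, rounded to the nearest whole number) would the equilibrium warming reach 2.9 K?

Required forcing: ΔF = ΔT/λ = 2.9/0.83 = 3.4940 W/m².
Then ln(C/280) = ΔF/5.35 = 3.4940/5.35 = 0.65308.
So C = 280 × e^0.65308 = 280 × 1.92145 = 538.01 ppm.

C ≈ 538 ppm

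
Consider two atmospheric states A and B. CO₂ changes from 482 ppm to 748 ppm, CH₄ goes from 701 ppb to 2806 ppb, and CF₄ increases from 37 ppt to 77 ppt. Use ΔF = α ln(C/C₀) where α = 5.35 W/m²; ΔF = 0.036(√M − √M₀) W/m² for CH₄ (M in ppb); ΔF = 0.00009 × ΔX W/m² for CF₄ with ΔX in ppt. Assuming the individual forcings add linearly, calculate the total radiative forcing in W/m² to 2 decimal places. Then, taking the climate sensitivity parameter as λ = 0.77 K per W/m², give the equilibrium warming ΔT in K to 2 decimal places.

CO₂: 5.35 × ln(748/482) = 5.35 × ln(1.55187) = 5.35 × 0.43946 = 2.3511 W/m².
CH₄: 0.036 × (√2806 − √701) = 0.036 × (52.9717 − 26.4764) = 0.036 × 26.4953 = 0.9538 W/m².
CF₄: ΔF = 0.00009 × (77 − 37) = 0.00009 × 40 = 0.0036 W/m².
Total ΔF = 2.3511 + 0.9538 + 0.0036 = 3.3085 W/m².
ΔT = λ ΔF = 0.77 × 3.31 = 2.5487 K.

ΔF = 3.31 W/m²; ΔT = 2.55 K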